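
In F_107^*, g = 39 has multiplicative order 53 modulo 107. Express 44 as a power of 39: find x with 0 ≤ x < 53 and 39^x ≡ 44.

23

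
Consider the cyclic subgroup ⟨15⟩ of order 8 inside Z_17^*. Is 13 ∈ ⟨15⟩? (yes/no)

yes

13 ∈ ⟨15⟩ iff 13^8 ≡ 1 (mod 17), since |⟨15⟩| = 8.
13^8 mod 17 = 1.
Since 1 = 1, 13 lies in the subgroup.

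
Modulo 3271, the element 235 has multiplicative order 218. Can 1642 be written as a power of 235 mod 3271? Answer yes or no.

1642 ∈ ⟨235⟩ iff 1642^218 ≡ 1 (mod 3271), since |⟨235⟩| = 218.
1642^218 mod 3271 = 1.
Since 1 = 1, 1642 lies in the subgroup.

yes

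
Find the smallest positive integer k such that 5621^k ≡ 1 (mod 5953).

5952

The order of 5621 must divide p − 1 = 5952 = 2^6 · 3 · 31.
Divisors: 1, 2, 3, 4, 6, 8, 12, 16, 24, 31, 32, 48, 62, 64, 93, 96, 124, 186, 192, 248, 372, 496, 744, 992, 1488, 1984, 2976, 5952.
Check each in increasing order: 5621^1 ≡ 5621;  5621^2 ≡ 3070;  5621^3 ≡ 4676;  5621^4 ≡ 1301;  5621^6 ≡ 5560;  5621^8 ≡ 1949;  5621^12 ≡ 5624;  5621^16 ≡ 587;  5621^24 ≡ 1087;  5621^31 ≡ 3140;  5621^32 ≡ 5248;  5621^48 ≡ 2875;  5621^62 ≡ 1432;  5621^64 ≡ 2926;  5621^93 ≡ 1965;  5621^96 ≡ 2861;  5621^124 ≡ 2792;  5621^186 ≡ 3681;  5621^192 ≡ 5899;  5621^248 ≡ 2787;  5621^372 ≡ 733;  5621^496 ≡ 4657;  5621^744 ≡ 1519;  5621^992 ≡ 870;  5621^1488 ≡ 3550;  5621^1984 ≡ 869;  5621^2976 ≡ 5952;  5621^5952 ≡ 1.
Smallest exponent giving 1 is 5952.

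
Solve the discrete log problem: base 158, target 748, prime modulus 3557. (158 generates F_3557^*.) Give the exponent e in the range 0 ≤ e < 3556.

1970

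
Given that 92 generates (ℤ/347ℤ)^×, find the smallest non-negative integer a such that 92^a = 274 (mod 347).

337

Baby-step giant-step with m = ceil(sqrt(346)) = 19.
Baby table (92^j mod 347 for j=0..18):
  0:1  1:92  2:136  3:20  4:105  5:291  6:53  7:18
  8:268  9:19  10:13  11:155  12:33  13:260  14:324  15:313
  16:342  17:234  18:14
Giant step factor: 92^(-19) ≡ 288 (mod 347).
Scan 274·288^i mod 347 for i = 0, 1, …:
  i=0: 274   i=1: 143   i=2: 238   i=3: 185
  i=4: 189   i=5: 300   i=6: 344   i=7: 177
  i=8: 314   i=9: 212     …   i=16: 218
  i=17: 324
Match at i=17, j=14: a = 17·19 + 14 = 337.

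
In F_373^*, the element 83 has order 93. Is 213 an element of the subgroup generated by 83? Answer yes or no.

yes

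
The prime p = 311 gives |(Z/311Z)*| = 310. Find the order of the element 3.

The order of 3 must divide p − 1 = 310 = 2 · 5 · 31.
Divisors: 1, 2, 5, 10, 31, 62, 155, 310.
Check each in increasing order: 3^1 ≡ 3;  3^2 ≡ 9;  3^5 ≡ 243;  3^10 ≡ 270;  3^31 ≡ 52;  3^62 ≡ 216;  3^155 ≡ 1.
Smallest exponent giving 1 is 155.

155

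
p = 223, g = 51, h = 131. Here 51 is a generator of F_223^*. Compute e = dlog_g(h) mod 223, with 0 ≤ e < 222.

208

Baby-step giant-step with m = ceil(sqrt(222)) = 15.
Baby table (51^j mod 223 for j=0..14):
  0:1  1:51  2:148  3:189  4:50  5:97  6:41  7:84
  8:47  9:167  10:43  11:186  12:120  13:99  14:143
Giant step factor: 51^(-15) ≡ 125 (mod 223).
Scan 131·125^i mod 223 for i = 0, 1, …:
  i=0: 131   i=1: 96   i=2: 181   i=3: 102
  i=4: 39   i=5: 192   i=6: 139   i=7: 204
  i=8: 78   i=9: 161   i=10: 55   i=11: 185
  i=12: 156   i=13: 99
Match at i=13, j=13: e = 13·15 + 13 = 208.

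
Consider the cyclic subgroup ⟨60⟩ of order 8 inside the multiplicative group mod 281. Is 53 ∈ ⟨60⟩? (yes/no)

⟨60⟩ has order 8; its elements mod 281 are {1, 53, 60, 89, 192, 221, 228, 280}.
53 is in this set.

yes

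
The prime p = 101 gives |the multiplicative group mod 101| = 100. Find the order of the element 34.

100

The order of 34 must divide p − 1 = 100 = 2^2 · 5^2.
Divisors: 1, 2, 4, 5, 10, 20, 25, 50, 100.
Check each in increasing order: 34^1 ≡ 34;  34^2 ≡ 45;  34^4 ≡ 5;  34^5 ≡ 69;  34^10 ≡ 14;  34^20 ≡ 95;  34^25 ≡ 91;  34^50 ≡ 100;  34^100 ≡ 1.
Smallest exponent giving 1 is 100.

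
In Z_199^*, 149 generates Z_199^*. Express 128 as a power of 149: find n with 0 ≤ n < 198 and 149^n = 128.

Baby-step giant-step with m = ceil(sqrt(198)) = 15.
Baby table (149^j mod 199 for j=0..14):
  0:1  1:149  2:112  3:171  4:7  5:48  6:187  7:3
  8:49  9:137  10:115  11:21  12:144  13:163  14:9
Giant step factor: 149^(-15) ≡ 88 (mod 199).
Scan 128·88^i mod 199 for i = 0, 1, …:
  i=0: 128   i=1: 120   i=2: 13   i=3: 149
Match at i=3, j=1: n = 3·15 + 1 = 46.

46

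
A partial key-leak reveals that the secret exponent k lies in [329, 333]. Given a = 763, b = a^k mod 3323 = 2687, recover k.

Compute 763^329 mod 3323 = 79, then multiply by 763 repeatedly:
  763^329=79  763^330=463  763^331=1031  763^332=2425  763^333=2687
Found 2687 at exponent 333.

333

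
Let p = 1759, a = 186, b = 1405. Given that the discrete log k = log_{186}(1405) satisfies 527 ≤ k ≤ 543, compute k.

Compute 186^527 mod 1759 = 317, then multiply by 186 repeatedly:
  186^527=317  186^528=915  186^529=1326  186^530=376  186^531=1335
  186^532=291  186^533=1356  186^534=679  186^535=1405
Found 1405 at exponent 535.

535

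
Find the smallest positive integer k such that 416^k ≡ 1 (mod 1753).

The order of 416 must divide p − 1 = 1752 = 2^3 · 3 · 73.
Divisors: 1, 2, 3, 4, 6, 8, 12, 24, 73, 146, 219, 292, 438, 584, 876, 1752.
Check each in increasing order: 416^1 ≡ 416;  416^2 ≡ 1262;  416^3 ≡ 845;  416^4 ≡ 920;  416^6 ≡ 554;  416^8 ≡ 1454;  416^12 ≡ 141;  416^24 ≡ 598;  416^73 ≡ 1264;  416^146 ≡ 713;  416^219 ≡ 190;  416^292 ≡ 1752;  416^438 ≡ 1040;  416^584 ≡ 1.
Smallest exponent giving 1 is 584.

584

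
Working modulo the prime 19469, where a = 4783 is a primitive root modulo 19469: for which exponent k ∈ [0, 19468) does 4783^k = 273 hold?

8770

Baby-step giant-step with m = ceil(sqrt(19468)) = 140.
Baby table (4783^j mod 19469 for j=0..139):
  0:1  1:4783  2:1014  3:2181  4:15808  5:11537  6:6325  7:17118
  8:8249  9:10773  10:12285  11:1713  12:16299  13:4241  14:17474  15:17194
  16:1846  17:9961  18:2820  19:15512  20:17006  21:17685  22:14019  23:1641
  24:2896  25:9109  26:16194  27:8220  28:8349  29:2348  30:16340  31:5654
  32:641  33:9270  34:7497  35:15722  36:9048  37:16466  38:4773  39:11591
  40:11510  41:13467  42:9209  43:7769  44:12275  45:12290  46:6159  47:1900
  48:15146  49:18638  50:16472  51:14002  52:17675  53:5127  54:10970  55:555
  56:6781  57:17638  58:3377  59:12390  60:17203  61:5955  62:19087  63:2980
  64:2032  65:4025  66:16203  67:12329  68:17475  69:2508  70:2860  71:12142
  72:18628  73:7580  74:3862  75:15334  76:2799  77:12414  78:15181  79:10822
  80:13024  81:12461  82:6354  83:73  84:18186  85:15615  86:3461  87:5313
  88:5034  89:13938  90:3598  91:18107  92:7669  93:1231  94:8235  95:2218
  96:17558  97:10117  98:9146  99:17944  100:6800  101:11170  102:3174  103:14891
  104:6051  105:10999  106:2979  107:16718  108:3011  109:14022  110:15990  111:5938
  112:15652  113:5211  114:3893  115:7855  116:14764  117:2149  118:18504  119:18027
  120:14409  121:17456  122:8976  123:3063  124:9641  125:10311  126:2536  127:501
  128:1596  129:1820  130:2417  131:15394  132:17213  133:14847  134:9758  135:5321
  136:4360  137:2581  138:1577  139:8288
Giant step factor: 4783^(-140) ≡ 5432 (mod 19469).
Scan 273·5432^i mod 19469 for i = 0, 1, …:
  i=0: 273   i=1: 3292   i=2: 9602   i=3: 613
  i=4: 617   i=5: 2876   i=6: 8294   i=7: 1742
  i=8: 610   i=9: 3790     …   i=61: 3764
  i=62: 3598
Match at i=62, j=90: k = 62·140 + 90 = 8770.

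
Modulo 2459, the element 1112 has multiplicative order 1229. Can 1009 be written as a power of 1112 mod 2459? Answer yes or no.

1009 ∈ ⟨1112⟩ iff 1009^1229 ≡ 1 (mod 2459), since |⟨1112⟩| = 1229.
1009^1229 mod 2459 = 1.
Since 1 = 1, 1009 lies in the subgroup.

yes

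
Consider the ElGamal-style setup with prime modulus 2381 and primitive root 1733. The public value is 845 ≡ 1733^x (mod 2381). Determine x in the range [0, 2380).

1544

Baby-step giant-step with m = ceil(sqrt(2380)) = 49.
Baby table (1733^j mod 2381 for j=0..48):
  0:1  1:1733  2:848  3:507  4:42  5:1356  6:2282  7:2246
  8:1764  9:2189  10:604  11:1473  12:277  13:1460  14:1558  15:2341
  16:2110  17:1795  18:1149  19:701  20:523  21:1579  22:638  23:870
  24:537  25:2031  26:605  27:825  28:1125  29:1967  30:1600  31:1316
  32:2011  33:1660  34:532  35:509  36:1127  37:671  38:915  39:2330
  40:2095  41:1991  42:334  43:239  44:2274  45:287  46:2123  47:514
  48:268
Giant step factor: 1733^(-49) ≡ 799 (mod 2381).
Scan 845·799^i mod 2381 for i = 0, 1, …:
  i=0: 845   i=1: 1332   i=2: 2342   i=3: 2173
  i=4: 478   i=5: 962   i=6: 1956   i=7: 908
  i=8: 1668   i=9: 1753     …   i=30: 232
  i=31: 2031
Match at i=31, j=25: x = 31·49 + 25 = 1544.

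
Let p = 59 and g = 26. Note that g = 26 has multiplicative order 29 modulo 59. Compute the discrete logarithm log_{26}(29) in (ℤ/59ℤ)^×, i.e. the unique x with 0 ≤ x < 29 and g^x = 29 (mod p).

17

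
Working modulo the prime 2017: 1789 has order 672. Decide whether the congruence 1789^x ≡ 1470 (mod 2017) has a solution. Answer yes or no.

1470 ∈ ⟨1789⟩ iff 1470^672 ≡ 1 (mod 2017), since |⟨1789⟩| = 672.
1470^672 mod 2017 = 294.
Since 294 ≠ 1, 1470 does not lie in the subgroup.

no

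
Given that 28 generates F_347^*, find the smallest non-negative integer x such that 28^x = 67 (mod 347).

62

Baby-step giant-step with m = ceil(sqrt(346)) = 19.
Baby table (28^j mod 347 for j=0..18):
  0:1  1:28  2:90  3:91  4:119  5:209  6:300  7:72
  8:281  9:234  10:306  11:240  12:127  13:86  14:326  15:106
  16:192  17:171  18:277
Giant step factor: 28^(-19) ≡ 128 (mod 347).
Scan 67·128^i mod 347 for i = 0, 1, …:
  i=0: 67   i=1: 248   i=2: 167   i=3: 209
Match at i=3, j=5: x = 3·19 + 5 = 62.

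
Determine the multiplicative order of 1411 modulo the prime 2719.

2718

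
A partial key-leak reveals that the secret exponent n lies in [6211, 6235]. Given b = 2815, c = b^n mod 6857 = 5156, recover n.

6223

Compute 2815^6211 mod 6857 = 1968, then multiply by 2815 repeatedly:
  2815^6211=1968  2815^6212=6321  2815^6213=6557  2815^6214=5768  2815^6215=6401
  2815^6216=5476  2815^6217=404  2815^6218=5855  2815^6219=4454  2815^6220=3414
  2815^6221=3753  2815^6222=4915  2815^6223=5156
Found 5156 at exponent 6223.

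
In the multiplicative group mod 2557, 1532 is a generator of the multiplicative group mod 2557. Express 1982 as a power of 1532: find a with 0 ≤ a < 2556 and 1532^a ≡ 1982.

1270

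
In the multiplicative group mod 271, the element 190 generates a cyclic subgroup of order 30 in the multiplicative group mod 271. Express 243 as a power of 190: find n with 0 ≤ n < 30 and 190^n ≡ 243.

Successive powers of 190 modulo 271:
  190^0=1  190^1=190  190^2=57  190^3=261  190^4=268  190^5=243
So 190^5 ≡ 243 (mod 271), giving n = 5.

5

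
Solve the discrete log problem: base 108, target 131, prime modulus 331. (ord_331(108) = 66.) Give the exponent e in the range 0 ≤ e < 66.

62

Baby-step giant-step with m = ceil(sqrt(66)) = 9.
Baby table (108^j mod 331 for j=0..8):
  0:1  1:108  2:79  3:257  4:283  5:112  6:180  7:242
  8:318
Giant step factor: 108^(-9) ≡ 211 (mod 331).
Scan 131·211^i mod 331 for i = 0, 1, …:
  i=0: 131   i=1: 168   i=2: 31   i=3: 252
  i=4: 212   i=5: 47   i=6: 318
Match at i=6, j=8: e = 6·9 + 8 = 62.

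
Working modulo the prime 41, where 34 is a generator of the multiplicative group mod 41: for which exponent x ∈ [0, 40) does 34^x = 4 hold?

28

Successive powers of 34 modulo 41:
  34^0=1  34^1=34  34^2=8  34^3=26  34^4=23  34^5=3
  34^6=20  34^7=24  34^8=37  34^9=28  34^10=9  34^11=19
  34^12=31  34^13=29  34^14=2  34^15=27  34^16=16  34^17=11
  34^18=5  34^19=6  34^20=40  34^21=7  34^22=33  34^23=15
  34^24=18  34^25=38  34^26=21  34^27=17  34^28=4
So 34^28 ≡ 4 (mod 41), giving x = 28.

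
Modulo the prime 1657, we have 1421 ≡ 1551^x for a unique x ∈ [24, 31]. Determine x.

24

Compute 1551^24 mod 1657 = 1421, then multiply by 1551 repeatedly:
  1551^24=1421
Found 1421 at exponent 24.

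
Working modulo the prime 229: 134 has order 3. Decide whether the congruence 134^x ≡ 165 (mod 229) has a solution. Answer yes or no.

no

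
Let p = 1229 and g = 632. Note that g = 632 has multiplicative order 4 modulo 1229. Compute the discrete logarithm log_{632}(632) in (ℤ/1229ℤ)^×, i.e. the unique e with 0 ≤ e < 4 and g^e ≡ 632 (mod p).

1

Successive powers of 632 modulo 1229:
  632^0=1  632^1=632
So 632^1 ≡ 632 (mod 1229), giving e = 1.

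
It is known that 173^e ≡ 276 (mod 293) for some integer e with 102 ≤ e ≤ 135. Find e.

Compute 173^102 mod 293 = 35, then multiply by 173 repeatedly:
  173^102=35  173^103=195  173^104=40  173^105=181  173^106=255
  173^107=165  173^108=124  173^109=63  173^110=58  173^111=72
  173^112=150  173^113=166  173^114=4  173^115=106  173^116=172
  173^117=163  173^118=71  173^119=270  173^120=123  173^121=183
  173^122=15  173^123=251  173^124=59  173^125=245  173^126=193
  173^127=280  173^128=95  173^129=27  173^130=276
Found 276 at exponent 130.

130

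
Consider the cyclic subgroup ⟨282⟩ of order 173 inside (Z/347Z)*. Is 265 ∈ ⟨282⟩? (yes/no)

265 ∈ ⟨282⟩ iff 265^173 ≡ 1 (mod 347), since |⟨282⟩| = 173.
265^173 mod 347 = 346.
Since 346 ≠ 1, 265 does not lie in the subgroup.

no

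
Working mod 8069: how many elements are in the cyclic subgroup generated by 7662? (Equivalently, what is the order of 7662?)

The order of 7662 must divide p − 1 = 8068 = 2^2 · 2017.
Divisors: 1, 2, 4, 2017, 4034, 8068.
Check each in increasing order: 7662^1 ≡ 7662;  7662^2 ≡ 4269;  7662^4 ≡ 4559;  7662^2017 ≡ 5337;  7662^4034 ≡ 8068;  7662^8068 ≡ 1.
Smallest exponent giving 1 is 8068.

8068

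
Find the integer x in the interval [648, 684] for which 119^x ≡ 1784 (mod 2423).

672

Compute 119^648 mod 2423 = 1947, then multiply by 119 repeatedly:
  119^648=1947  119^649=1508  119^650=150  119^651=889  119^652=1602
  119^653=1644  119^654=1796  119^655=500  119^656=1348  119^657=494
  119^658=634  119^659=333  119^660=859  119^661=455  119^662=839
  119^663=498  119^664=1110  119^665=1248  119^666=709  119^667=1989
  119^668=1660  119^669=1277  119^670=1737  119^671=748  119^672=1784
Found 1784 at exponent 672.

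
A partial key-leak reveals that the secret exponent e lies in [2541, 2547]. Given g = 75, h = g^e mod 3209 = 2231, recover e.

2542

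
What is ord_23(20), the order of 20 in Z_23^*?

The order of 20 must divide p − 1 = 22 = 2 · 11.
Divisors: 1, 2, 11, 22.
Check each in increasing order: 20^1 ≡ 20;  20^2 ≡ 9;  20^11 ≡ 22;  20^22 ≡ 1.
Smallest exponent giving 1 is 22.

22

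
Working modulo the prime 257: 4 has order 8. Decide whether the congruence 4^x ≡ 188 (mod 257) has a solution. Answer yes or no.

no

⟨4⟩ has order 8; its elements mod 257 are {1, 4, 16, 64, 193, 241, 253, 256}.
188 is not in this set.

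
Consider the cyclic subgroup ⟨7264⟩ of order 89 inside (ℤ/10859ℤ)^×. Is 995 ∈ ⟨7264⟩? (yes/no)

995 ∈ ⟨7264⟩ iff 995^89 ≡ 1 (mod 10859), since |⟨7264⟩| = 89.
995^89 mod 10859 = 1.
Since 1 = 1, 995 lies in the subgroup.

yes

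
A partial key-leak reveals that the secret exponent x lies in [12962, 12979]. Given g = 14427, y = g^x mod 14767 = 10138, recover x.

Compute 14427^12962 mod 14767 = 4356, then multiply by 14427 repeatedly:
  14427^12962=4356  14427^12963=10427  14427^12964=13667  14427^12965=4825  14427^12966=13404
  14427^12967=5643  14427^12968=1090  14427^12969=13342  14427^12970=11956  14427^12971=10652
  14427^12972=11002  14427^12973=10138
Found 10138 at exponent 12973.

12973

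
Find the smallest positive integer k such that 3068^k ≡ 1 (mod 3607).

1202

The order of 3068 must divide p − 1 = 3606 = 2 · 3 · 601.
Divisors: 1, 2, 3, 6, 601, 1202, 1803, 3606.
Check each in increasing order: 3068^1 ≡ 3068;  3068^2 ≡ 1961;  3068^3 ≡ 3479;  3068^6 ≡ 1956;  3068^601 ≡ 3606;  3068^1202 ≡ 1.
Smallest exponent giving 1 is 1202.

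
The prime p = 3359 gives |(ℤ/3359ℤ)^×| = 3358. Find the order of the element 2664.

The order of 2664 must divide p − 1 = 3358 = 2 · 23 · 73.
Divisors: 1, 2, 23, 46, 73, 146, 1679, 3358.
Check each in increasing order: 2664^1 ≡ 2664;  2664^2 ≡ 2688;  2664^23 ≡ 2954;  2664^46 ≡ 2793;  2664^73 ≡ 2942;  2664^146 ≡ 2580;  2664^1679 ≡ 3358;  2664^3358 ≡ 1.
Smallest exponent giving 1 is 3358.

3358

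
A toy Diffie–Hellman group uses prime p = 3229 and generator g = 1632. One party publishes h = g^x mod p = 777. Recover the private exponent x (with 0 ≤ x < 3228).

Baby-step giant-step with m = ceil(sqrt(3228)) = 57.
Baby table (1632^j mod 3229 for j=0..56):
  0:1  1:1632  2:2728  3:2534  4:2368  5:2692  6:1904  7:1030
  8:1880  9:610  10:988  11:1145  12:2278  13:1117  14:1788  15:2229
  16:1874  17:505  18:765  19:2086  20:986  21:1110  22:51  23:2507
  24:281  25:74  26:1295  27:1674  28:234  29:866  30:2239  31:2049
  32:1953  33:273  34:3163  35:2074  36:776  37:664  38:1933  39:3152
  40:267  41:3058  42:1851  43:1717  44:2601  45:1926  46:1415  47:545
  48:1465  49:1420  50:2247  51:2189  52:1174  53:1171  54:2733  55:1007
  56:3092
Giant step factor: 1632^(-57) ≡ 2763 (mod 3229).
Scan 777·2763^i mod 3229 for i = 0, 1, …:
  i=0: 777   i=1: 2795   i=2: 2046   i=3: 2348
  i=4: 463   i=5: 585   i=6: 1855   i=7: 942
  i=8: 172   i=9: 573     …   i=25: 831
  i=26: 234
Match at i=26, j=28: x = 26·57 + 28 = 1510.

1510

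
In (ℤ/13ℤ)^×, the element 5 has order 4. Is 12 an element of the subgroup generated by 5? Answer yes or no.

yes

⟨5⟩ has order 4; its elements mod 13 are {1, 5, 8, 12}.
12 is in this set.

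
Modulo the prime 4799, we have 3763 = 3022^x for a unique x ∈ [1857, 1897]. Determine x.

1866

Compute 3022^1857 mod 4799 = 39, then multiply by 3022 repeatedly:
  3022^1857=39  3022^1858=2682  3022^1859=4292  3022^1860=3526  3022^1861=1792
  3022^1862=2152  3022^1863=699  3022^1864=818  3022^1865=511  3022^1866=3763
Found 3763 at exponent 1866.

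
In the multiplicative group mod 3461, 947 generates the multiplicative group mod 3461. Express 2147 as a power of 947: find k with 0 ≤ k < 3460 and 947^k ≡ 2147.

Baby-step giant-step with m = ceil(sqrt(3460)) = 59.
Baby table (947^j mod 3461 for j=0..58):
  0:1  1:947  2:410  3:638  4:1972  5:2005  6:2107  7:1793
  8:2081  9:1398  10:1804  11:2115  12:2447  13:1900  14:3041  15:275
  16:850  17:1998  18:2400  19:2384  20:1076  21:1438  22:1613  23:1210
  24:279  25:1177  26:177  27:1491  28:3350  29:2174  30:2944  31:1863
  32:2612  33:2410  34:1471  35:1715  36:896  37:567  38:494  39:583
  40:1802  41:221  42:1627  43:624  44:2558  45:3187  46:97  47:1873
  48:1699  49:3049  50:929  51:669  52:180  53:871  54:1119  55:627
  56:1938  57:956  58:2011
Giant step factor: 947^(-59) ≡ 495 (mod 3461).
Scan 2147·495^i mod 3461 for i = 0, 1, …:
  i=0: 2147   i=1: 238   i=2: 136   i=3: 1561
  i=4: 892   i=5: 1993   i=6: 150   i=7: 1569
  i=8: 1391   i=9: 3267     …   i=31: 1110
  i=32: 2612
Match at i=32, j=32: k = 32·59 + 32 = 1920.

1920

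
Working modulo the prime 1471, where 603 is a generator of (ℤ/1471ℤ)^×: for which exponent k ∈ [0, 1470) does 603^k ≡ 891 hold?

Baby-step giant-step with m = ceil(sqrt(1470)) = 39.
Baby table (603^j mod 1471 for j=0..38):
  0:1  1:603  2:272  3:735  4:434  5:1335  6:368  7:1254
  8:68  9:1287  10:844  11:1437  12:92  13:1049  14:17  15:1425
  16:211  17:727  18:23  19:630  20:372  21:724  22:1156  23:1285
  24:1109  25:893  26:93  27:181  28:289  29:689  30:645  31:591
  32:391  33:413  34:440  35:540  36:529  37:1251  38:1201
Giant step factor: 603^(-39) ≡ 634 (mod 1471).
Scan 891·634^i mod 1471 for i = 0, 1, …:
  i=0: 891   i=1: 30   i=2: 1368   i=3: 893
Match at i=3, j=25: k = 3·39 + 25 = 142.

142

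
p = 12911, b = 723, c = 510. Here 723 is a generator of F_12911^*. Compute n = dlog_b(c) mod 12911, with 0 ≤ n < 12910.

Baby-step giant-step with m = ceil(sqrt(12910)) = 114.
Baby table (723^j mod 12911 for j=0..113):
  0:1  1:723  2:6289  3:2275  4:5128  5:2087  6:11225  7:7567
  8:9588  9:11828  10:4562  11:6021  12:2176  13:11017  14:12115  15:5487
  16:3424  17:9551  18:10899  19:4267  20:12223  21:6105  22:11264  23:9942
  24:9550  25:10176  26:10889  27:9948  28:977  29:9177  30:11628  31:1983
  32:588  33:11972  34:5386  35:7867  36:7001  37:611  38:2779  39:8012
  40:8548  41:8746  42:9879  43:2734  44:1299  45:9585  46:9659  47:11517
  48:12107  49:12614  50:4756  51:4262  52:8608  53:482  54:12800  55:10124
  56:12026  57:5695  58:11787  59:741  60:6392  61:12189  62:7345  63:4014
  64:10058  65:3041  66:3773  67:3658  68:10890  69:10671  70:7266  71:11452
  72:3845  73:4070  74:11813  75:6628  76:2063  77:6784  78:11563  79:6632
  80:4955  81:6118  82:7752  83:1322  84:392  85:12285  86:12198  87:941
  88:8971  89:4711  90:10460  91:9645  92:1395  93:1527  94:6586  95:10430
  96:866  97:6390  98:10743  99:7678  100:12375  101:12713  102:11778  103:7145
  104:1435  105:4625  106:12837  107:11053  108:12321  109:12404  110:7858  111:494
  112:8565  113:8126
Giant step factor: 723^(-114) ≡ 2678 (mod 12911).
Scan 510·2678^i mod 12911 for i = 0, 1, …:
  i=0: 510   i=1: 10125   i=2: 1650   i=3: 3138
  i=4: 11414   i=5: 6355   i=6: 1992   i=7: 2333
  i=8: 11761   i=9: 6029     …   i=94: 6867
  i=95: 4562
Match at i=95, j=10: n = 95·114 + 10 = 10840.

10840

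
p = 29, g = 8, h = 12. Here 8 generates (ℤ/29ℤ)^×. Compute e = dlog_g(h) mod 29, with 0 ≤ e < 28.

Successive powers of 8 modulo 29:
  8^0=1  8^1=8  8^2=6  8^3=19  8^4=7  8^5=27
  8^6=13  8^7=17  8^8=20  8^9=15  8^10=4  8^11=3
  8^12=24  8^13=18  8^14=28  8^15=21  8^16=23  8^17=10
  8^18=22  8^19=2  8^20=16  8^21=12
So 8^21 ≡ 12 (mod 29), giving e = 21.

21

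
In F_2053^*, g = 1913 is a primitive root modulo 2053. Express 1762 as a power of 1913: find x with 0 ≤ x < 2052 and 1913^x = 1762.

1474

Baby-step giant-step with m = ceil(sqrt(2052)) = 46.
Baby table (1913^j mod 2053 for j=0..45):
  0:1  1:1913  2:1123  3:861  4:587  5:1993  6:188  7:369
  8:1718  9:1734  10:1547  11:1038  12:443  13:1623  14:663  15:1618
  16:1363  17:109  18:1164  19:1280  20:1464  21:340  22:1672  23:2015
  24:1214  25:439  26:130  27:277  28:227  29:1068  30:349  31:412
  32:1857  33:751  34:1616  35:1643  36:1969  37:1495  38:106  39:1584
  40:2017  41:934  42:632  43:1852  44:1451  45:107
Giant step factor: 1913^(-46) ≡ 863 (mod 2053).
Scan 1762·863^i mod 2053 for i = 0, 1, …:
  i=0: 1762   i=1: 1386   i=2: 1272   i=3: 1434
  i=4: 1636   i=5: 1457   i=6: 955   i=7: 912
  i=8: 757   i=9: 437     …   i=31: 1795
  i=32: 1123
Match at i=32, j=2: x = 32·46 + 2 = 1474.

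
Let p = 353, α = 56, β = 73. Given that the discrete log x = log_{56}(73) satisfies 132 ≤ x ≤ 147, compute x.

Compute 56^132 mod 353 = 70, then multiply by 56 repeatedly:
  56^132=70  56^133=37  56^134=307  56^135=248  56^136=121
  56^137=69  56^138=334  56^139=348  56^140=73
Found 73 at exponent 140.

140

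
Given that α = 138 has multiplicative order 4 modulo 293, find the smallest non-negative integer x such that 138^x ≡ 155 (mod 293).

3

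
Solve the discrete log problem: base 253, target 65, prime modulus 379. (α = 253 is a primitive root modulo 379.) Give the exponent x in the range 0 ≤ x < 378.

325

Baby-step giant-step with m = ceil(sqrt(378)) = 20.
Baby table (253^j mod 379 for j=0..19):
  0:1  1:253  2:337  3:365  4:248  5:209  6:196  7:318
  8:106  9:288  10:96  11:32  12:137  13:172  14:310  15:356
  16:245  17:208  18:322  19:360
Giant step factor: 253^(-20) ≡ 319 (mod 379).
Scan 65·319^i mod 379 for i = 0, 1, …:
  i=0: 65   i=1: 269   i=2: 157   i=3: 55
  i=4: 111   i=5: 162   i=6: 134   i=7: 298
  i=8: 312   i=9: 230     …   i=15: 66
  i=16: 209
Match at i=16, j=5: x = 16·20 + 5 = 325.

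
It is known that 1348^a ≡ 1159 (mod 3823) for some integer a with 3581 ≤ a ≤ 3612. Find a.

3609

Compute 1348^3581 mod 3823 = 427, then multiply by 1348 repeatedly:
  1348^3581=427  1348^3582=2146  1348^3583=2620  1348^3584=3131  1348^3585=3819
  1348^3586=2254  1348^3587=2930  1348^3588=481  1348^3589=2301  1348^3590=1295
  1348^3591=2372  1348^3592=1428  1348^3593=1975  1348^3594=1492  1348^3595=318
  1348^3596=488  1348^3597=268  1348^3598=1902  1348^3599=2486  1348^3600=2180
  1348^3601=2576  1348^3602=1164  1348^3603=1642  1348^3604=3722  1348^3605=1480
  1348^3606=3257  1348^3607=1632  1348^3608=1711  1348^3609=1159
Found 1159 at exponent 3609.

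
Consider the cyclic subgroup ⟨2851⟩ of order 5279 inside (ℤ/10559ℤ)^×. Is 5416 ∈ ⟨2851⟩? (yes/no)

5416 ∈ ⟨2851⟩ iff 5416^5279 ≡ 1 (mod 10559), since |⟨2851⟩| = 5279.
5416^5279 mod 10559 = 1.
Since 1 = 1, 5416 lies in the subgroup.

yes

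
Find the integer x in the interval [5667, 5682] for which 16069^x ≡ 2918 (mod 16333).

Compute 16069^5667 mod 16333 = 8439, then multiply by 16069 repeatedly:
  16069^5667=8439  16069^5668=9725  16069^5669=13214  16069^5670=6766  16069^5671=10406
  16069^5672=13093  16069^5673=6044  16069^5674=5018  16069^5675=14554  16069^5676=12332
  16069^5677=10952  16069^5678=15946  16069^5679=4170  16069^5680=9764  16069^5681=2918
Found 2918 at exponent 5681.

5681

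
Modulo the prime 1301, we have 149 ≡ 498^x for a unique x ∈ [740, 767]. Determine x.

Compute 498^740 mod 1301 = 319, then multiply by 498 repeatedly:
  498^740=319  498^741=140  498^742=767  498^743=773  498^744=1159
  498^745=839  498^746=201  498^747=1222  498^748=989  498^749=744
  498^750=1028  498^751=651  498^752=249  498^753=407  498^754=1031
  498^755=844  498^756=89  498^757=88  498^758=891  498^759=77
  498^760=617  498^761=230  498^762=52  498^763=1177  498^764=696
  498^765=542  498^766=609  498^767=149
Found 149 at exponent 767.

767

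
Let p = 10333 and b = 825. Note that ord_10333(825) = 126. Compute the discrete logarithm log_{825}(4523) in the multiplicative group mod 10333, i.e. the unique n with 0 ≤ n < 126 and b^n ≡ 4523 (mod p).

Baby-step giant-step with m = ceil(sqrt(126)) = 12.
Baby table (825^j mod 10333 for j=0..11):
  0:1  1:825  2:8980  3:10072  4:1668  5:1811  6:6123  7:8971
  8:2647  9:3512  10:4160  11:1444
Giant step factor: 825^(-12) ≡ 10137 (mod 10333).
Scan 4523·10137^i mod 10333 for i = 0, 1, …:
  i=0: 4523   i=1: 2130   i=2: 6173   i=3: 9386
  i=4: 9951   i=5: 2541   i=6: 8281   i=7: 9538
  i=8: 825
Match at i=8, j=1: n = 8·12 + 1 = 97.

97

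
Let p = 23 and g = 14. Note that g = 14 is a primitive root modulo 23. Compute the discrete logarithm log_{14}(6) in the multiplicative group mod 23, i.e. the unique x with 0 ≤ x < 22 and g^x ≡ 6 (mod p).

4

Successive powers of 14 modulo 23:
  14^0=1  14^1=14  14^2=12  14^3=7  14^4=6
So 14^4 ≡ 6 (mod 23), giving x = 4.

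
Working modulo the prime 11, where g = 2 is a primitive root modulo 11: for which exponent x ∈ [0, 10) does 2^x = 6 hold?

Successive powers of 2 modulo 11:
  2^0=1  2^1=2  2^2=4  2^3=8  2^4=5  2^5=10
  2^6=9  2^7=7  2^8=3  2^9=6
So 2^9 ≡ 6 (mod 11), giving x = 9.

9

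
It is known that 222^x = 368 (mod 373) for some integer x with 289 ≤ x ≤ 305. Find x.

Compute 222^289 mod 373 = 2, then multiply by 222 repeatedly:
  222^289=2  222^290=71  222^291=96  222^292=51  222^293=132
  222^294=210  222^295=368
Found 368 at exponent 295.

295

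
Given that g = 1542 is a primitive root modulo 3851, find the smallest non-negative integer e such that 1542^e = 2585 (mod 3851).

2415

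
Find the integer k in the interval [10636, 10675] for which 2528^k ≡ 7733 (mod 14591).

10660

Compute 2528^10636 mod 14591 = 11916, then multiply by 2528 repeatedly:
  2528^10636=11916  2528^10637=7824  2528^10638=8267  2528^10639=4664  2528^10640=1064
  2528^10641=5048  2528^10642=8810  2528^10643=5814  2528^10644=4655  2528^10645=7494
  2528^10646=5714  2528^10647=14493  2528^10648=303  2528^10649=7252  2528^10650=6760
  2528^10651=3219  2528^10652=10445  2528^10653=9841  2528^10654=393  2528^10655=1316
  2528^10656=100  2528^10657=4753  2528^10658=7191  2528^10659=13053  2528^10660=7733
Found 7733 at exponent 10660.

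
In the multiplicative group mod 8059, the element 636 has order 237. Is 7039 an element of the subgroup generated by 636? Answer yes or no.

yes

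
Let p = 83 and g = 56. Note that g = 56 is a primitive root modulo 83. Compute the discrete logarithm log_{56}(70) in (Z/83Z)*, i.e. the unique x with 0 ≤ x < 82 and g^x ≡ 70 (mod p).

Baby-step giant-step with m = ceil(sqrt(82)) = 10.
Baby table (56^j mod 83 for j=0..9):
  0:1  1:56  2:65  3:71  4:75  5:50  6:61  7:13
  8:64  9:15
Giant step factor: 56^(-10) ≡ 25 (mod 83).
Scan 70·25^i mod 83 for i = 0, 1, …:
  i=0: 70   i=1: 7   i=2: 9   i=3: 59
  i=4: 64
Match at i=4, j=8: x = 4·10 + 8 = 48.

48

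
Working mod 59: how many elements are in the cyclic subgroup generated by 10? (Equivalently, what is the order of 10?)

58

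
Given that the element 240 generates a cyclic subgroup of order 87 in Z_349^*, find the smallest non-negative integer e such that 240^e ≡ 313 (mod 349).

Baby-step giant-step with m = ceil(sqrt(87)) = 10.
Baby table (240^j mod 349 for j=0..9):
  0:1  1:240  2:15  3:110  4:225  5:254  6:234  7:320
  8:20  9:263
Giant step factor: 240^(-10) ≡ 292 (mod 349).
Scan 313·292^i mod 349 for i = 0, 1, …:
  i=0: 313   i=1: 307   i=2: 300   i=3: 1
Match at i=3, j=0: e = 3·10 + 0 = 30.

30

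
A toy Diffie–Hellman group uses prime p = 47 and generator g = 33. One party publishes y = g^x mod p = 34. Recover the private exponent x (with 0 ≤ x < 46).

Successive powers of 33 modulo 47:
  33^0=1  33^1=33  33^2=8  33^3=29  33^4=17  33^5=44
  33^6=42  33^7=23  33^8=7  33^9=43  33^10=9  33^11=15
  33^12=25  33^13=26  33^14=12  33^15=20  33^16=2  33^17=19
  33^18=16  33^19=11  33^20=34
So 33^20 ≡ 34 (mod 47), giving x = 20.

20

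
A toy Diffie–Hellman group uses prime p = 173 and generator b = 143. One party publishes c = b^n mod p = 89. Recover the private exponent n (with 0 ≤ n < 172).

Baby-step giant-step with m = ceil(sqrt(172)) = 14.
Baby table (143^j mod 173 for j=0..13):
  0:1  1:143  2:35  3:161  4:14  5:99  6:144  7:5
  8:23  9:2  10:113  11:70  12:149  13:28
Giant step factor: 143^(-14) ≡ 90 (mod 173).
Scan 89·90^i mod 173 for i = 0, 1, …:
  i=0: 89   i=1: 52   i=2: 9   i=3: 118
  i=4: 67   i=5: 148   i=6: 172   i=7: 83
  i=8: 31   i=9: 22   i=10: 77   i=11: 10
  i=12: 35
Match at i=12, j=2: n = 12·14 + 2 = 170.

170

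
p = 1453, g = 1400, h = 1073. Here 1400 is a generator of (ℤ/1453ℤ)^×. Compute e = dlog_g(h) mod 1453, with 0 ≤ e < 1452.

Baby-step giant-step with m = ceil(sqrt(1452)) = 39.
Baby table (1400^j mod 1453 for j=0..38):
  0:1  1:1400  2:1356  3:782  4:691  5:1155  6:1264  7:1299
  8:897  9:408  10:171  11:1108  12:849  13:46  14:468  15:1350
  16:1100  17:1273  18:822  19:24  20:181  21:578  22:1332  23:601
  24:113  25:1276  26:663  27:1186  28:1074  29:1198  30:438  31:34
  32:1104  33:1061  34:434  35:246  36:39  37:839  38:576
Giant step factor: 1400^(-39) ≡ 678 (mod 1453).
Scan 1073·678^i mod 1453 for i = 0, 1, …:
  i=0: 1073   i=1: 994   i=2: 1193   i=3: 986
  i=4: 128   i=5: 1057   i=6: 317   i=7: 1335
  i=8: 1364   i=9: 684   i=10: 245   i=11: 468
Match at i=11, j=14: e = 11·39 + 14 = 443.

443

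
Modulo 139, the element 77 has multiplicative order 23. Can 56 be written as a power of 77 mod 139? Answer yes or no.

⟨77⟩ has order 23; its elements mod 139 are {1, 6, 34, 36, 44, 45, 52, 55, 57, 63, 64, 65, 77, 79, 80, 91, 100, 106, 112, 116, 125, 129, 131}.
56 is not in this set.

no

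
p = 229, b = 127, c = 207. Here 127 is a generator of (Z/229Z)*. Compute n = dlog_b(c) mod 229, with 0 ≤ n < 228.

Successive powers of 127 modulo 229:
  127^0=1  127^1=127  127^2=99  127^3=207
So 127^3 ≡ 207 (mod 229), giving n = 3.

3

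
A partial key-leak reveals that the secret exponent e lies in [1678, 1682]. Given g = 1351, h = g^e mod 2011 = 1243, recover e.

1678

Compute 1351^1678 mod 2011 = 1243, then multiply by 1351 repeatedly:
  1351^1678=1243
Found 1243 at exponent 1678.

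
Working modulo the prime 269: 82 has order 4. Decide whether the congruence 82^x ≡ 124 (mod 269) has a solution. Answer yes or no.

no

124 ∈ ⟨82⟩ iff 124^4 ≡ 1 (mod 269), since |⟨82⟩| = 4.
124^4 mod 269 = 235.
Since 235 ≠ 1, 124 does not lie in the subgroup.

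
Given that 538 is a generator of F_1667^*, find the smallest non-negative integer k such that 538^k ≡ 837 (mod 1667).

1402

Baby-step giant-step with m = ceil(sqrt(1666)) = 41.
Baby table (538^j mod 1667 for j=0..40):
  0:1  1:538  2:1053  3:1401  4:254  5:1625  6:742  7:783
  8:1170  9:1001  10:97  11:509  12:454  13:870  14:1300  15:927
  16:293  17:936  18:134  19:411  20:1074  21:1030  22:696  23:1040
  24:1075  25:1568  26:82  27:774  28:1329  29:1526  30:824  31:1557
  32:832  33:860  34:921  35:399  36:1286  37:63  38:554  39:1326
  40:1579
Giant step factor: 538^(-41) ≡ 277 (mod 1667).
Scan 837·277^i mod 1667 for i = 0, 1, …:
  i=0: 837   i=1: 136   i=2: 998   i=3: 1391
  i=4: 230   i=5: 364   i=6: 808   i=7: 438
  i=8: 1302   i=9: 582     …   i=33: 263
  i=34: 1170
Match at i=34, j=8: k = 34·41 + 8 = 1402.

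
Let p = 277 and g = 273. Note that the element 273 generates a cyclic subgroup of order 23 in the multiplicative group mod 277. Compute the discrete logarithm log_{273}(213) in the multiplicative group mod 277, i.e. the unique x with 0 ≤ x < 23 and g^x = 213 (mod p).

3

Successive powers of 273 modulo 277:
  273^0=1  273^1=273  273^2=16  273^3=213
So 273^3 ≡ 213 (mod 277), giving x = 3.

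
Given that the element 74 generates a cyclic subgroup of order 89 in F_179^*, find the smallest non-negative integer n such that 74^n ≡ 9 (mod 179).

5

Baby-step giant-step with m = ceil(sqrt(89)) = 10.
Baby table (74^j mod 179 for j=0..9):
  0:1  1:74  2:106  3:147  4:138  5:9  6:129  7:59
  8:70  9:168
Giant step factor: 74^(-10) ≡ 42 (mod 179).
Scan 9·42^i mod 179 for i = 0, 1, …:
  i=0: 9
Match at i=0, j=5: n = 0·10 + 5 = 5.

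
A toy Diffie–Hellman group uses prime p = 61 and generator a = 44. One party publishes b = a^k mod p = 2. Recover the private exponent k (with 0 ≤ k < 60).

53

Baby-step giant-step with m = ceil(sqrt(60)) = 8.
Baby table (44^j mod 61 for j=0..7):
  0:1  1:44  2:45  3:28  4:12  5:40  6:52  7:31
Giant step factor: 44^(-8) ≡ 25 (mod 61).
Scan 2·25^i mod 61 for i = 0, 1, …:
  i=0: 2   i=1: 50   i=2: 30   i=3: 18
  i=4: 23   i=5: 26   i=6: 40
Match at i=6, j=5: k = 6·8 + 5 = 53.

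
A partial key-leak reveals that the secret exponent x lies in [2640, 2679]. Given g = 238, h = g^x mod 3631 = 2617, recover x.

2660

Compute 238^2640 mod 3631 = 1457, then multiply by 238 repeatedly:
  238^2640=1457  238^2641=1821  238^2642=1309  238^2643=2907  238^2644=1976
  238^2645=1889  238^2646=2969  238^2647=2208  238^2648=2640  238^2649=157
  238^2650=1056  238^2651=789  238^2652=2601  238^2653=1768  238^2654=3219
  238^2655=3612  238^2656=2740  238^2657=2171  238^2658=1096  238^2659=3047
  238^2660=2617
Found 2617 at exponent 2660.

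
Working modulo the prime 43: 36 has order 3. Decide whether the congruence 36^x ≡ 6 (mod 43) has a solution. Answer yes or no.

yes

⟨36⟩ has order 3; its elements mod 43 are {1, 6, 36}.
6 is in this set.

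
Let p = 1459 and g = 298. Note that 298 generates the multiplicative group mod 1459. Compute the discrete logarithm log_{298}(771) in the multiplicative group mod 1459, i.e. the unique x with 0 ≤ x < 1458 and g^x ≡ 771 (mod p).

784

Baby-step giant-step with m = ceil(sqrt(1458)) = 39.
Baby table (298^j mod 1459 for j=0..38):
  0:1  1:298  2:1264  3:250  4:91  5:856  6:1222  7:865
  8:986  9:569  10:318  11:1388  12:727  13:714  14:1217  15:834
  16:502  17:778  18:1322  19:26  20:453  21:766  22:664  23:907
  24:371  25:1133  26:605  27:833  28:204  29:973  30:1072  31:1394
  32:1056  33:1003  34:1258  35:1380  36:1261  37:815  38:676
Giant step factor: 298^(-39) ≡ 234 (mod 1459).
Scan 771·234^i mod 1459 for i = 0, 1, …:
  i=0: 771   i=1: 957   i=2: 711   i=3: 48
  i=4: 1019   i=5: 629   i=6: 1286   i=7: 370
  i=8: 499   i=9: 46     …   i=19: 892
  i=20: 91
Match at i=20, j=4: x = 20·39 + 4 = 784.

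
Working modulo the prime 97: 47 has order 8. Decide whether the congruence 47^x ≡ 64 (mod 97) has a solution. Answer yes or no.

⟨47⟩ has order 8; its elements mod 97 are {1, 22, 33, 47, 50, 64, 75, 96}.
64 is in this set.

yes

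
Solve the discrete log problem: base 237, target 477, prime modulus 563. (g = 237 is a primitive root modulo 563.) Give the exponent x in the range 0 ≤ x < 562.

17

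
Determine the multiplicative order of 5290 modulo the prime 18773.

The order of 5290 must divide p − 1 = 18772 = 2^2 · 13 · 19^2.
Divisors: 1, 2, 4, 13, 19, 26, 38, 52, 76, 247, 361, 494, 722, 988, 1444, 4693, 9386, 18772.
Check each in increasing order: 5290^1 ≡ 5290;  5290^2 ≡ 12330;  5290^4 ≡ 5146;  5290^13 ≡ 13121;  5290^19 ≡ 13910;  5290^26 ≡ 12231;  5290^38 ≡ 13562;  5290^52 ≡ 14097;  5290^76 ≡ 8763;  5290^247 ≡ 7329;  5290^361 ≡ 10105;  5290^494 ≡ 4688;  5290^722 ≡ 4678;  5290^988 ≡ 12934;  5290^1444 ≡ 13139;  5290^4693 ≡ 1.
Smallest exponent giving 1 is 4693.

4693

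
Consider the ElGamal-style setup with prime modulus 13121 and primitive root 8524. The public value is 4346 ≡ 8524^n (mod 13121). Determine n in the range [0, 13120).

5651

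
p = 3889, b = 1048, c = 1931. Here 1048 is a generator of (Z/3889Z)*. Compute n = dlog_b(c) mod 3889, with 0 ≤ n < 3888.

318

Baby-step giant-step with m = ceil(sqrt(3888)) = 63.
Baby table (1048^j mod 3889 for j=0..62):
  0:1  1:1048  2:1606  3:3040  4:829  5:1545  6:1336  7:88
  8:2777  9:1324  10:3068  11:2950  12:3734  13:898  14:3855  15:3258
  16:3731  17:1643  18:2926  19:1916  20:1244  21:897  22:2807  23:1652
  24:691  25:814  26:1381  27:580  28:1156  29:2009  30:1483  31:2473
  32:1630  33:969  34:483  35:614  36:1787  37:2167  38:3729  39:3436
  40:3603  41:3614  42:3475  43:1696  44:135  45:1476  46:2915  47:2055
  48:3023  49:2458  50:1466  51:213  52:1551  53:3735  54:1946  55:1572
  56:2409  57:671  58:3188  59:373  60:2004  61:132  62:2221
Giant step factor: 1048^(-63) ≡ 656 (mod 3889).
Scan 1931·656^i mod 3889 for i = 0, 1, …:
  i=0: 1931   i=1: 2811   i=2: 630   i=3: 1046
  i=4: 1712   i=5: 3040
Match at i=5, j=3: n = 5·63 + 3 = 318.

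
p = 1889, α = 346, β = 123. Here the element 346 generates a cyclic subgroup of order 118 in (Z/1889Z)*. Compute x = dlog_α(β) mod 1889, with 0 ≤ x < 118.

98

Baby-step giant-step with m = ceil(sqrt(118)) = 11.
Baby table (346^j mod 1889 for j=0..10):
  0:1  1:346  2:709  3:1633  4:207  5:1729  6:1310  7:1789
  8:1291  9:882  10:1043
Giant step factor: 346^(-11) ≡ 813 (mod 1889).
Scan 123·813^i mod 1889 for i = 0, 1, …:
  i=0: 123   i=1: 1771   i=2: 405   i=3: 579
  i=4: 366   i=5: 985   i=6: 1758   i=7: 1170
  i=8: 1043
Match at i=8, j=10: x = 8·11 + 10 = 98.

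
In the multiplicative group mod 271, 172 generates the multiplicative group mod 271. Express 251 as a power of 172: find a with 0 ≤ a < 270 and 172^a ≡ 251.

Baby-step giant-step with m = ceil(sqrt(270)) = 17.
Baby table (172^j mod 271 for j=0..16):
  0:1  1:172  2:45  3:152  4:128  5:65  6:69  7:215
  8:124  9:190  10:160  11:149  12:154  13:201  14:155  15:102
  16:200
Giant step factor: 172^(-17) ≡ 255 (mod 271).
Scan 251·255^i mod 271 for i = 0, 1, …:
  i=0: 251   i=1: 49   i=2: 29   i=3: 78
  i=4: 107   i=5: 185   i=6: 21   i=7: 206
  i=8: 227   i=9: 162     …   i=14: 263
  i=15: 128
Match at i=15, j=4: a = 15·17 + 4 = 259.

259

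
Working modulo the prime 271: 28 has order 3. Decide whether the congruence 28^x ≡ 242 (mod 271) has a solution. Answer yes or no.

242 ∈ ⟨28⟩ iff 242^3 ≡ 1 (mod 271), since |⟨28⟩| = 3.
242^3 mod 271 = 1.
Since 1 = 1, 242 lies in the subgroup.

yes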